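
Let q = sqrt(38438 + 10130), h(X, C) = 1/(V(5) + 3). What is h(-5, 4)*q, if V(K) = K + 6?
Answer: sqrt(12142)/7 ≈ 15.742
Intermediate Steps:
V(K) = 6 + K
h(X, C) = 1/14 (h(X, C) = 1/((6 + 5) + 3) = 1/(11 + 3) = 1/14)
q = 2*sqrt(12142) (q = sqrt(48568) = 2*sqrt(12142) ≈ 220.38)
h(-5, 4)*q = (2*sqrt(12142))/14 = sqrt(12142)/7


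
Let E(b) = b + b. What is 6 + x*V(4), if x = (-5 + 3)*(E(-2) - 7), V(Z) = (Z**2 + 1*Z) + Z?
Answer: 534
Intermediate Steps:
V(Z) = Z**2 + 2*Z (V(Z) = (Z**2 + Z) + Z = (Z + Z**2) + Z = Z**2 + 2*Z)
E(b) = 2*b
x = 22 (x = (-5 + 3)*(2*(-2) - 7) = -2*(-4 - 7) = -2*(-11) = 22)
6 + x*V(4) = 6 + 22*(4*(2 + 4)) = 6 + 22*(4*6) = 6 + 22*24 = 6 + 528 = 534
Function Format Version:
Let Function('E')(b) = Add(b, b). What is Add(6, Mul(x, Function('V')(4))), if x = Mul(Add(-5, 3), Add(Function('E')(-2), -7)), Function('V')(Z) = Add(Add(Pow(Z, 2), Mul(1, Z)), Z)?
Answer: 534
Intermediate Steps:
Function('V')(Z) = Add(Pow(Z, 2), Mul(2, Z)) (Function('V')(Z) = Add(Add(Pow(Z, 2), Z), Z) = Add(Add(Z, Pow(Z, 2)), Z) = Add(Pow(Z, 2), Mul(2, Z)))
Function('E')(b) = Mul(2, b)
x = 22 (x = Mul(Add(-5, 3), Add(Mul(2, -2), -7)) = Mul(-2, Add(-4, -7)) = Mul(-2, -11) = 22)
Add(6, Mul(x, Function('V')(4))) = Add(6, Mul(22, Mul(4, Add(2, 4)))) = Add(6, Mul(22, Mul(4, 6))) = Add(6, Mul(22, 24)) = Add(6, 528) = 534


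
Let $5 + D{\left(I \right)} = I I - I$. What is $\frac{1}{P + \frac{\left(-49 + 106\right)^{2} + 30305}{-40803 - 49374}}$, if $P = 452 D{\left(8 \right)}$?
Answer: $\frac{90177}{2078726650} \approx 4.3381 \cdot 10^{-5}$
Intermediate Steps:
$D{\left(I \right)} = -5 + I^{2} - I$ ($D{\left(I \right)} = -5 - \left(I - I I\right) = -5 + \left(I^{2} - I\right) = -5 + I^{2} - I$)
$P = 23052$ ($P = 452 \left(-5 + 8^{2} - 8\right) = 452 \left(-5 + 64 - 8\right) = 452 \cdot 51 = 23052$)
$\frac{1}{P + \frac{\left(-49 + 106\right)^{2} + 30305}{-40803 - 49374}} = \frac{1}{23052 + \frac{\left(-49 + 106\right)^{2} + 30305}{-40803 - 49374}} = \frac{1}{23052 + \frac{57^{2} + 30305}{-90177}} = \frac{1}{23052 + \left(3249 + 30305\right) \left(- \frac{1}{90177}\right)} = \frac{1}{23052 + 33554 \left(- \frac{1}{90177}\right)} = \frac{1}{23052 - \frac{33554}{90177}} = \frac{1}{\frac{2078726650}{90177}} = \frac{90177}{2078726650}$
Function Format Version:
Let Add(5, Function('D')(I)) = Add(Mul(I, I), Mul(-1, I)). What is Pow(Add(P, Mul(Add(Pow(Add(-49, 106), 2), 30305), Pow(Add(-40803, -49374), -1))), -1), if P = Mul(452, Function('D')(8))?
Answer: Rational(90177, 2078726650) ≈ 4.3381e-5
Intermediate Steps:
Function('D')(I) = Add(-5, Pow(I, 2), Mul(-1, I)) (Function('D')(I) = Add(-5, Add(Mul(I, I), Mul(-1, I))) = Add(-5, Add(Pow(I, 2), Mul(-1, I))) = Add(-5, Pow(I, 2), Mul(-1, I)))
P = 23052 (P = Mul(452, Add(-5, Pow(8, 2), Mul(-1, 8))) = Mul(452, Add(-5, 64, -8)) = Mul(452, 51) = 23052)
Pow(Add(P, Mul(Add(Pow(Add(-49, 106), 2), 30305), Pow(Add(-40803, -49374), -1))), -1) = Pow(Add(23052, Mul(Add(Pow(Add(-49, 106), 2), 30305), Pow(Add(-40803, -49374), -1))), -1) = Pow(Add(23052, Mul(Add(Pow(57, 2), 30305), Pow(-90177, -1))), -1) = Pow(Add(23052, Mul(Add(3249, 30305), Rational(-1, 90177))), -1) = Pow(Add(23052, Mul(33554, Rational(-1, 90177))), -1) = Pow(Add(23052, Rational(-33554, 90177)), -1) = Pow(Rational(2078726650, 90177), -1) = Rational(90177, 2078726650)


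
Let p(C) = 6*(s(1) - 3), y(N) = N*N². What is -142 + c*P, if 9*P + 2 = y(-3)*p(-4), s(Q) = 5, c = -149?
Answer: 47296/9 ≈ 5255.1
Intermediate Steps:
y(N) = N³
p(C) = 12 (p(C) = 6*(5 - 3) = 6*2 = 12)
P = -326/9 (P = -2/9 + ((-3)³*12)/9 = -2/9 + (-27*12)/9 = -2/9 + (⅑)*(-324) = -2/9 - 36 = -326/9 ≈ -36.222)
-142 + c*P = -142 - 149*(-326/9) = -142 + 48574/9 = 47296/9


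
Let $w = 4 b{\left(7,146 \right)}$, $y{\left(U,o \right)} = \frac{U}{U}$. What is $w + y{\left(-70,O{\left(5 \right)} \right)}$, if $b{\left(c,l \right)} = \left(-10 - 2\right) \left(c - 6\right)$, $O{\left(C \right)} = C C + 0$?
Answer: $-47$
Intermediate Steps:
$O{\left(C \right)} = C^{2}$ ($O{\left(C \right)} = C^{2} + 0 = C^{2}$)
$y{\left(U,o \right)} = 1$
$b{\left(c,l \right)} = 72 - 12 c$ ($b{\left(c,l \right)} = - 12 \left(-6 + c\right) = 72 - 12 c$)
$w = -48$ ($w = 4 \left(72 - 84\right) = 4 \left(-12\right) = -48$)
$w + y{\left(-70,O{\left(5 \right)} \right)} = -48 + 1 = -47$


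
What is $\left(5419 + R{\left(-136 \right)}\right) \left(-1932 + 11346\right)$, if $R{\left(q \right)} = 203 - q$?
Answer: $54205812$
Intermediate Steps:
$\left(5419 + R{\left(-136 \right)}\right) \left(-1932 + 11346\right) = \left(5419 + \left(203 - -136\right)\right) \left(-1932 + 11346\right) = \left(5419 + \left(203 + 136\right)\right) 9414 = \left(5419 + 339\right) 9414 = 5758 \cdot 9414 = 54205812$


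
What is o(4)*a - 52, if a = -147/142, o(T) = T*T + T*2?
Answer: -5456/71 ≈ -76.845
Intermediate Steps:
o(T) = T² + 2*T
a = -147/142 (a = -147*1/142 = -147/142 ≈ -1.0352)
o(4)*a - 52 = (4*(2 + 4))*(-147/142) - 52 = (4*6)*(-147/142) - 52 = 24*(-147/142) - 52 = -1764/71 - 52 = -5456/71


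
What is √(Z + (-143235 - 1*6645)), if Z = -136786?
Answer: I*√286666 ≈ 535.41*I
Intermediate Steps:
√(Z + (-143235 - 1*6645)) = √(-136786 + (-143235 - 1*6645)) = √(-136786 + (-143235 - 6645)) = √(-136786 - 149880) = √(-286666) = I*√286666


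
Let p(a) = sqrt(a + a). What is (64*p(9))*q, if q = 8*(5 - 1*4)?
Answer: 1536*sqrt(2) ≈ 2172.2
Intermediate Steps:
p(a) = sqrt(2)*sqrt(a) (p(a) = sqrt(2*a) = sqrt(2)*sqrt(a))
q = 8 (q = 8*(5 - 4) = 8*1 = 8)
(64*p(9))*q = (64*(sqrt(2)*sqrt(9)))*8 = (64*(sqrt(2)*3))*8 = (64*(3*sqrt(2)))*8 = (192*sqrt(2))*8 = 1536*sqrt(2)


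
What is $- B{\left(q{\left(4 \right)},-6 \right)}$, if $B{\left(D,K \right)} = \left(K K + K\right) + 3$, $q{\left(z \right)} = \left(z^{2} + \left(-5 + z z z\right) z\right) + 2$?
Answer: $-33$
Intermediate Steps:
$q{\left(z \right)} = 2 + z^{2} + z \left(-5 + z^{3}\right)$ ($q{\left(z \right)} = \left(z^{2} + \left(-5 + z z^{2}\right) z\right) + 2 = \left(z^{2} + \left(-5 + z^{3}\right) z\right) + 2 = \left(z^{2} + z \left(-5 + z^{3}\right)\right) + 2 = 2 + z^{2} + z \left(-5 + z^{3}\right)$)
$B{\left(D,K \right)} = 3 + K + K^{2}$ ($B{\left(D,K \right)} = \left(K^{2} + K\right) + 3 = \left(K + K^{2}\right) + 3 = 3 + K + K^{2}$)
$- B{\left(q{\left(4 \right)},-6 \right)} = - (3 - 6 + \left(-6\right)^{2}) = - (3 - 6 + 36) = \left(-1\right) 33 = -33$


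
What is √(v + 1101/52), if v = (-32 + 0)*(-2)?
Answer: √57577/26 ≈ 9.2289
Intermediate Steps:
v = 64 (v = -32*(-2) = 64)
√(v + 1101/52) = √(64 + 1101/52) = √(4429/52) = √57577/26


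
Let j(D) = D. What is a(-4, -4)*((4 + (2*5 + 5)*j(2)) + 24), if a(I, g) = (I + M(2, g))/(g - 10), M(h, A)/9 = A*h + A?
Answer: 464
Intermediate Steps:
M(h, A) = 9*A + 9*A*h (M(h, A) = 9*(A*h + A) = 9*(A + A*h) = 9*A + 9*A*h)
a(I, g) = (I + 27*g)/(-10 + g) (a(I, g) = (I + 9*g*(1 + 2))/(g - 10) = (I + 9*g*3)/(-10 + g) = (I + 27*g)/(-10 + g))
a(-4, -4)*((4 + (2*5 + 5)*j(2)) + 24) = ((-4 + 27*(-4))/(-10 - 4))*((4 + (2*5 + 5)*2) + 24) = ((-4 - 108)/(-14))*((4 + (10 + 5)*2) + 24) = (-1/14*(-112))*((4 + 15*2) + 24) = 8*((4 + 30) + 24) = 8*(34 + 24) = 8*58 = 464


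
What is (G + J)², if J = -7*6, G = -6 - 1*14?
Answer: 3844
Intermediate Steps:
G = -20 (G = -6 - 14 = -20)
J = -42
(G + J)² = (-20 - 42)² = (-62)² = 3844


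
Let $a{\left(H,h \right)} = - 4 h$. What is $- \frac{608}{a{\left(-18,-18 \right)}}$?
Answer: $- \frac{76}{9} \approx -8.4444$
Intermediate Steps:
$- \frac{608}{a{\left(-18,-18 \right)}} = - \frac{608}{\left(-4\right) \left(-18\right)} = - \frac{608}{72} = \left(-608\right) \frac{1}{72} = - \frac{76}{9}$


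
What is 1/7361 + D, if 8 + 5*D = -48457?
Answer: -71350172/7361 ≈ -9693.0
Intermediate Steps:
D = -9693 (D = -8/5 + (1/5)*(-48457) = -8/5 - 48457/5 = -9693)
1/7361 + D = 1/7361 - 9693 = -71350172/7361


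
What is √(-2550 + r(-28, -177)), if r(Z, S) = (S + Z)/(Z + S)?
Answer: I*√2549 ≈ 50.488*I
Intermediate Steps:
r(Z, S) = 1 (r(Z, S) = (S + Z)/(S + Z) = 1)
√(-2550 + r(-28, -177)) = √(-2550 + 1) = √(-2549) = I*√2549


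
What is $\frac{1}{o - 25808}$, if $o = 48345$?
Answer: $\frac{1}{22537} \approx 4.4371 \cdot 10^{-5}$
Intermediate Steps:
$\frac{1}{o - 25808} = \frac{1}{48345 - 25808} = \frac{1}{22537}$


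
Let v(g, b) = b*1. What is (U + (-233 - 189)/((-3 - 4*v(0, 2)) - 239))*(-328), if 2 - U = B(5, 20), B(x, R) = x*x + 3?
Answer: 996792/125 ≈ 7974.3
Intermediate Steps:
B(x, R) = 3 + x² (B(x, R) = x² + 3 = 3 + x²)
U = -26 (U = 2 - (3 + 5²) = 2 - (3 + 25) = 2 - 1*28 = 2 - 28 = -26)
v(g, b) = b
(U + (-233 - 189)/((-3 - 4*v(0, 2)) - 239))*(-328) = (-26 + (-233 - 189)/((-3 - 4*2) - 239))*(-328) = (-26 - 422/((-3 - 8) - 239))*(-328) = (-26 - 422/(-11 - 239))*(-328) = (-26 - 422/(-250))*(-328) = (-26 - 422*(-1/250))*(-328) = (-26 + 211/125)*(-328) = -3039/125*(-328) = 996792/125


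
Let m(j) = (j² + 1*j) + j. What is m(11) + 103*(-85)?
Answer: -8612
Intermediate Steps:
m(j) = j² + 2*j (m(j) = (j² + j) + j = (j + j²) + j = j² + 2*j)
m(11) + 103*(-85) = 11*(2 + 11) + 103*(-85) = 11*13 - 8755 = 143 - 8755 = -8612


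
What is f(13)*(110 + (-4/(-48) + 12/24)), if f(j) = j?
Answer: 17251/12 ≈ 1437.6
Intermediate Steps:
f(13)*(110 + (-4/(-48) + 12/24)) = 13*(110 + (-4/(-48) + 12/24)) = 13*(110 + (-4*(-1/48) + 12*(1/24))) = 13*(110 + (1/12 + ½)) = 13*(110 + 7/12) = 13*(1327/12) = 17251/12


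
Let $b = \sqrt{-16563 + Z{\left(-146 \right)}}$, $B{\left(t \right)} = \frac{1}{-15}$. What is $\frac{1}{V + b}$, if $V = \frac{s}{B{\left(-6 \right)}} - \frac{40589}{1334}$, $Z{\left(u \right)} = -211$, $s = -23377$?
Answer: $\frac{623956063454}{218774358458651105} - \frac{1779556 i \sqrt{16774}}{218774358458651105} \approx 2.8521 \cdot 10^{-6} - 1.0535 \cdot 10^{-9} i$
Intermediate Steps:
$B{\left(t \right)} = - \frac{1}{15}$
$V = \frac{467733181}{1334}$ ($V = - \frac{23377}{- \frac{1}{15}} - \frac{40589}{1334} = \left(-23377\right) \left(-15\right) - \frac{40589}{1334} = 350655 - \frac{40589}{1334} = \frac{467733181}{1334} \approx 3.5062 \cdot 10^{5}$)
$b = i \sqrt{16774}$ ($b = \sqrt{-16563 - 211} = \sqrt{-16774} = i \sqrt{16774} \approx 129.51 i$)
$\frac{1}{V + b} = \frac{1}{\frac{467733181}{1334} + i \sqrt{16774}}$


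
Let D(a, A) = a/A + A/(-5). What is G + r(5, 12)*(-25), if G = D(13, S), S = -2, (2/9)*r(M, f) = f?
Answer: -13561/10 ≈ -1356.1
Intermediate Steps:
r(M, f) = 9*f/2
D(a, A) = -A/5 + a/A (D(a, A) = a/A + A*(-⅕) = a/A - A/5 = -A/5 + a/A)
G = -61/10 (G = -⅕*(-2) + 13/(-2) = ⅖ + 13*(-½) = ⅖ - 13/2 = -61/10 ≈ -6.1000)
G + r(5, 12)*(-25) = -61/10 + ((9/2)*12)*(-25) = -61/10 + 54*(-25) = -61/10 - 1350 = -13561/10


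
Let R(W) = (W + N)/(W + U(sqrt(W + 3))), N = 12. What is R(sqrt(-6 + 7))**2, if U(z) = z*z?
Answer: 169/25 ≈ 6.7600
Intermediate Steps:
U(z) = z**2
R(W) = (12 + W)/(3 + 2*W) (R(W) = (W + 12)/(W + (sqrt(W + 3))**2) = (12 + W)/(W + (sqrt(3 + W))**2) = (12 + W)/(W + (3 + W)) = (12 + W)/(3 + 2*W))
R(sqrt(-6 + 7))**2 = ((12 + sqrt(-6 + 7))/(3 + 2*sqrt(-6 + 7)))**2 = ((12 + sqrt(1))/(3 + 2*sqrt(1)))**2 = ((12 + 1)/(3 + 2*1))**2 = (13/(3 + 2))**2 = (13/5)**2 = 169/25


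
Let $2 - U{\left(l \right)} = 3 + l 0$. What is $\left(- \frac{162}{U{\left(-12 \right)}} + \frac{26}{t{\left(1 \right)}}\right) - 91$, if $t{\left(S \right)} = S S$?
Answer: $97$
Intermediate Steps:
$t{\left(S \right)} = S^{2}$
$U{\left(l \right)} = -1$ ($U{\left(l \right)} = 2 - \left(3 + l 0\right) = 2 - \left(3 + 0\right) = 2 - 3 = -1$)
$\left(- \frac{162}{U{\left(-12 \right)}} + \frac{26}{t{\left(1 \right)}}\right) - 91 = \left(- \frac{162}{-1} + \frac{26}{1^{2}}\right) - 91 = \left(\left(-162\right) \left(-1\right) + \frac{26}{1}\right) - 91 = \left(162 + 26 \cdot 1\right) - 91 = \left(162 + 26\right) - 91 = 188 - 91 = 97$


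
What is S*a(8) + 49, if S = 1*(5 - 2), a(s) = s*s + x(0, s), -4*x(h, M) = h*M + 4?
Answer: 238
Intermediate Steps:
x(h, M) = -1 - M*h/4 (x(h, M) = -(h*M + 4)/4 = -(M*h + 4)/4 = -(4 + M*h)/4 = -1 - M*h/4)
a(s) = -1 + s**2 (a(s) = s*s + (-1 - 1/4*s*0) = s**2 + (-1 + 0) = s**2 - 1 = -1 + s**2)
S = 3 (S = 1*3 = 3)
S*a(8) + 49 = 3*(-1 + 8**2) + 49 = 3*(-1 + 64) + 49 = 3*63 + 49 = 189 + 49 = 238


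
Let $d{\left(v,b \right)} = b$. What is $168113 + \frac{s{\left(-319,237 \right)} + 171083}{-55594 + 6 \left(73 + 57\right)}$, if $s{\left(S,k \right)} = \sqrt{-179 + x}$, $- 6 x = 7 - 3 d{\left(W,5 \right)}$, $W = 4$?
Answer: $\frac{9214774899}{54814} - \frac{i \sqrt{1599}}{164442} \approx 1.6811 \cdot 10^{5} - 0.00024317 i$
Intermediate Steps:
$x = \frac{4}{3}$ ($x = - \frac{7 - 15}{6} = \left(- \frac{1}{6}\right) \left(-8\right) = \frac{4}{3} \approx 1.3333$)
$s{\left(S,k \right)} = \frac{i \sqrt{1599}}{3}$ ($s{\left(S,k \right)} = \sqrt{-179 + \frac{4}{3}} = \sqrt{- \frac{533}{3}} = \frac{i \sqrt{1599}}{3}$)
$168113 + \frac{s{\left(-319,237 \right)} + 171083}{-55594 + 6 \left(73 + 57\right)} = 168113 + \frac{\frac{i \sqrt{1599}}{3} + 171083}{-55594 + 6 \left(73 + 57\right)} = 168113 + \frac{171083 + \frac{i \sqrt{1599}}{3}}{-55594 + 6 \cdot 130} = 168113 + \frac{171083 + \frac{i \sqrt{1599}}{3}}{-55594 + 780} = 168113 + \frac{171083 + \frac{i \sqrt{1599}}{3}}{-54814} = 168113 + \left(171083 + \frac{i \sqrt{1599}}{3}\right) \left(- \frac{1}{54814}\right) = 168113 - \left(\frac{171083}{54814} + \frac{i \sqrt{1599}}{164442}\right) = \frac{9214774899}{54814} - \frac{i \sqrt{1599}}{164442}$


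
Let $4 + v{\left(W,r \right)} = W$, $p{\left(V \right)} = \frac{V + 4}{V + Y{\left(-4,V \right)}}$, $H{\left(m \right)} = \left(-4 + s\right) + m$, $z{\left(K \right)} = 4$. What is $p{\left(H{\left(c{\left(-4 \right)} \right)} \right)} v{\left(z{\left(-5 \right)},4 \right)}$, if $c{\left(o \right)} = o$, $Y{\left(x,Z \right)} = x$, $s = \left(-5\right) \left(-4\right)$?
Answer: $0$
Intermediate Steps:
$s = 20$
$H{\left(m \right)} = 16 + m$ ($H{\left(m \right)} = \left(-4 + 20\right) + m = 16 + m$)
$p{\left(V \right)} = \frac{4 + V}{-4 + V}$ ($p{\left(V \right)} = \frac{V + 4}{V - 4} = \frac{4 + V}{-4 + V}$)
$v{\left(W,r \right)} = -4 + W$
$p{\left(H{\left(c{\left(-4 \right)} \right)} \right)} v{\left(z{\left(-5 \right)},4 \right)} = \frac{4 + \left(16 - 4\right)}{-4 + \left(16 - 4\right)} \left(-4 + 4\right) = \frac{4 + 12}{-4 + 12} \cdot 0 = \frac{1}{8} \cdot 16 \cdot 0 = 2 \cdot 0 = 0$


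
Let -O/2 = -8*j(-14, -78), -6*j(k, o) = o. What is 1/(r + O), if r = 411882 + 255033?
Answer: 1/667123 ≈ 1.4990e-6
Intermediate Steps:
j(k, o) = -o/6
r = 666915
O = 208 (O = -(-16)*(-⅙*(-78)) = -(-16)*13 = -2*(-104) = 208)
1/(r + O) = 1/(666915 + 208) = 1/667123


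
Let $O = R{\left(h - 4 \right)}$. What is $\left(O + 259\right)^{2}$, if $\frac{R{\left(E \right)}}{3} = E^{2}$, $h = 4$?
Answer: $67081$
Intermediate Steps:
$R{\left(E \right)} = 3 E^{2}$
$O = 0$ ($O = 3 \left(4 - 4\right)^{2} = 3 \cdot 0^{2} = 3 \cdot 0 = 0$)
$\left(O + 259\right)^{2} = \left(0 + 259\right)^{2} = 259^{2} = 67081$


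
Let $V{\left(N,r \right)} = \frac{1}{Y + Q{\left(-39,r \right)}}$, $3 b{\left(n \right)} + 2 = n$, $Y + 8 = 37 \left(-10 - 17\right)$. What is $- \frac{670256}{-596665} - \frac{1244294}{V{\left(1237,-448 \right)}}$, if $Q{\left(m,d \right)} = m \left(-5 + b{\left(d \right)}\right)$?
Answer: $- \frac{3740345610701124}{596665} \approx -6.2688 \cdot 10^{9}$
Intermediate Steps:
$Y = -1007$ ($Y = -8 + 37 \left(-10 - 17\right) = -8 + 37 \left(-27\right) = -8 - 999 = -1007$)
$b{\left(n \right)} = - \frac{2}{3} + \frac{n}{3}$
$Q{\left(m,d \right)} = m \left(- \frac{17}{3} + \frac{d}{3}\right)$ ($Q{\left(m,d \right)} = m \left(-5 + \left(- \frac{2}{3} + \frac{d}{3}\right)\right) = m \left(- \frac{17}{3} + \frac{d}{3}\right)$)
$V{\left(N,r \right)} = \frac{1}{-786 - 13 r}$ ($V{\left(N,r \right)} = \frac{1}{-1007 + \frac{1}{3} \left(-39\right) \left(-17 + r\right)} = \frac{1}{-1007 - \left(-221 + 13 r\right)} = \frac{1}{-786 - 13 r}$)
$- \frac{670256}{-596665} - \frac{1244294}{V{\left(1237,-448 \right)}} = - \frac{670256}{-596665} - \frac{1244294}{\left(-1\right) \frac{1}{786 + 13 \left(-448\right)}} = \left(-670256\right) \left(- \frac{1}{596665}\right) - \frac{1244294}{\left(-1\right) \frac{1}{786 - 5824}} = \frac{670256}{596665} - \frac{1244294}{\left(-1\right) \frac{1}{-5038}} = \frac{670256}{596665} - \frac{1244294}{\left(-1\right) \left(- \frac{1}{5038}\right)} = \frac{670256}{596665} - 1244294 \frac{1}{\frac{1}{5038}} = \frac{670256}{596665} - 6268753172 = - \frac{3740345610701124}{596665}$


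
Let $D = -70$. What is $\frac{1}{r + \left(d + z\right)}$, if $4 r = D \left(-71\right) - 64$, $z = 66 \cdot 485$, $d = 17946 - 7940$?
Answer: $\frac{2}{86485} \approx 2.3125 \cdot 10^{-5}$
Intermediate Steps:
$d = 10006$ ($d = 17946 - 7940 = 10006$)
$z = 32010$
$r = \frac{2453}{2}$ ($r = \frac{\left(-70\right) \left(-71\right) - 64}{4} = \frac{4970 - 64}{4} = \frac{1}{4} \cdot 4906 = \frac{2453}{2} \approx 1226.5$)
$\frac{1}{r + \left(d + z\right)} = \frac{1}{\frac{2453}{2} + \left(10006 + 32010\right)} = \frac{1}{\frac{2453}{2} + 42016} = \frac{1}{\frac{86485}{2}} = \frac{2}{86485}$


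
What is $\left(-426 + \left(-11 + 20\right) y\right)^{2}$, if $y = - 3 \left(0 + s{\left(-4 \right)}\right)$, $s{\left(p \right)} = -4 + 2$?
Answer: $138384$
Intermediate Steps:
$s{\left(p \right)} = -2$
$y = 6$ ($y = - 3 \left(0 - 2\right) = \left(-3\right) \left(-2\right) = 6$)
$\left(-426 + \left(-11 + 20\right) y\right)^{2} = \left(-426 + \left(-11 + 20\right) 6\right)^{2} = \left(-426 + 9 \cdot 6\right)^{2} = \left(-426 + 54\right)^{2} = \left(-372\right)^{2} = 138384$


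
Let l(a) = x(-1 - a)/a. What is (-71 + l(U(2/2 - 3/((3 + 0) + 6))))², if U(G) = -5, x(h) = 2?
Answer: 127449/25 ≈ 5098.0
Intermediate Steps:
l(a) = 2/a
(-71 + l(U(2/2 - 3/((3 + 0) + 6))))² = (-71 + 2/(-5))² = (-71 + 2*(-⅕))² = (-71 - ⅖)² = (-357/5)² = 127449/25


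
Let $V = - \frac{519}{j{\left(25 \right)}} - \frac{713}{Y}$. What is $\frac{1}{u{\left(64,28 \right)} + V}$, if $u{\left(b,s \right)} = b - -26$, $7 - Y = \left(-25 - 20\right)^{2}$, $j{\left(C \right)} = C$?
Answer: $\frac{50450}{3510983} \approx 0.014369$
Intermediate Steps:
$Y = -2018$ ($Y = 7 - \left(-25 - 20\right)^{2} = 7 - \left(-45\right)^{2} = 7 - 2025 = -2018$)
$u{\left(b,s \right)} = 26 + b$ ($u{\left(b,s \right)} = b + 26 = 26 + b$)
$V = - \frac{1029517}{50450}$ ($V = - \frac{519}{25} - \frac{713}{-2018} = \left(-519\right) \frac{1}{25} - - \frac{713}{2018} = - \frac{519}{25} + \frac{713}{2018} = - \frac{1029517}{50450} \approx -20.407$)
$\frac{1}{u{\left(64,28 \right)} + V} = \frac{1}{\left(26 + 64\right) - \frac{1029517}{50450}} = \frac{1}{90 - \frac{1029517}{50450}} = \frac{1}{\frac{3510983}{50450}} = \frac{50450}{3510983}$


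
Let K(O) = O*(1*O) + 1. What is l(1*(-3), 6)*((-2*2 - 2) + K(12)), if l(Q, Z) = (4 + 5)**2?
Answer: 11259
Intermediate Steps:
l(Q, Z) = 81 (l(Q, Z) = 9**2 = 81)
K(O) = 1 + O**2 (K(O) = O*O + 1 = O**2 + 1 = 1 + O**2)
l(1*(-3), 6)*((-2*2 - 2) + K(12)) = 81*((-2*2 - 2) + (1 + 12**2)) = 81*((-4 - 2) + (1 + 144)) = 81*(-6 + 145) = 81*139 = 11259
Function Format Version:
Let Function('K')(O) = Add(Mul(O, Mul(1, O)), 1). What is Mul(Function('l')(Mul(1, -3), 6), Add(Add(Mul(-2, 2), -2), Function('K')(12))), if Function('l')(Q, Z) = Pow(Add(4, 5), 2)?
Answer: 11259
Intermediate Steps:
Function('l')(Q, Z) = 81 (Function('l')(Q, Z) = Pow(9, 2) = 81)
Function('K')(O) = Add(1, Pow(O, 2)) (Function('K')(O) = Add(Mul(O, O), 1) = Add(Pow(O, 2), 1) = Add(1, Pow(O, 2)))
Mul(Function('l')(Mul(1, -3), 6), Add(Add(Mul(-2, 2), -2), Function('K')(12))) = Mul(81, Add(Add(Mul(-2, 2), -2), Add(1, Pow(12, 2)))) = Mul(81, Add(Add(-4, -2), Add(1, 144))) = Mul(81, Add(-6, 145)) = Mul(81, 139) = 11259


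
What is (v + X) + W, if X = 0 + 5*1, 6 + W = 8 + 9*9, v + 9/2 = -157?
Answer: -147/2 ≈ -73.500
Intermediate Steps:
v = -323/2 (v = -9/2 - 157 = -323/2 ≈ -161.50)
W = 83 (W = -6 + (8 + 9*9) = -6 + (8 + 81) = -6 + 89 = 83)
X = 5 (X = 0 + 5 = 5)
(v + X) + W = (-323/2 + 5) + 83 = -313/2 + 83 = -147/2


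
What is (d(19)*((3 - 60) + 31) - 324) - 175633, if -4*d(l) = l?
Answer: -351667/2 ≈ -1.7583e+5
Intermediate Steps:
d(l) = -l/4
(d(19)*((3 - 60) + 31) - 324) - 175633 = ((-¼*19)*((3 - 60) + 31) - 324) - 175633 = (-19*(-57 + 31)/4 - 324) - 175633 = (-19/4*(-26) - 324) - 175633 = (247/2 - 324) - 175633 = -401/2 - 175633 = -351667/2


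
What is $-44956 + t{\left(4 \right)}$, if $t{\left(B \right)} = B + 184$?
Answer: $-44768$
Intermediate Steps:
$t{\left(B \right)} = 184 + B$
$-44956 + t{\left(4 \right)} = -44956 + \left(184 + 4\right) = -44956 + 188 = -44768$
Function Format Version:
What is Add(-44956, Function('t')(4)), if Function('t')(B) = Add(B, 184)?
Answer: -44768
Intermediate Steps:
Function('t')(B) = Add(184, B)
Add(-44956, Function('t')(4)) = Add(-44956, Add(184, 4)) = Add(-44956, 188) = -44768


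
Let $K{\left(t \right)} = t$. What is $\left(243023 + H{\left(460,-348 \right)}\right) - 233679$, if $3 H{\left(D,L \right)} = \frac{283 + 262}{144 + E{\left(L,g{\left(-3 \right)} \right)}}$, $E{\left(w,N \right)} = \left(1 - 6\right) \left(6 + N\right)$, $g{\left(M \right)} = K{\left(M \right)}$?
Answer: $\frac{3616673}{387} \approx 9345.4$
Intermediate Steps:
$g{\left(M \right)} = M$
$E{\left(w,N \right)} = -30 - 5 N$ ($E{\left(w,N \right)} = - 5 \left(6 + N\right) = -30 - 5 N$)
$H{\left(D,L \right)} = \frac{545}{387}$ ($H{\left(D,L \right)} = \frac{\left(283 + 262\right) \frac{1}{144 - 15}}{3} = \frac{545 \frac{1}{144 + \left(-30 + 15\right)}}{3} = \frac{545 \frac{1}{144 - 15}}{3} = \frac{545 \cdot \frac{1}{129}}{3} = \frac{1}{3} \cdot \frac{545}{129} = \frac{545}{387}$)
$\left(243023 + H{\left(460,-348 \right)}\right) - 233679 = \left(243023 + \frac{545}{387}\right) - 233679 = \frac{94050446}{387} - 233679 = \frac{3616673}{387}$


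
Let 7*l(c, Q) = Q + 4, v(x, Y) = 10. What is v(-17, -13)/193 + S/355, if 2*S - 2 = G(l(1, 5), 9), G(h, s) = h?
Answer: 54139/959210 ≈ 0.056441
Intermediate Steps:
l(c, Q) = 4/7 + Q/7 (l(c, Q) = (Q + 4)/7 = (4 + Q)/7 = 4/7 + Q/7)
S = 23/14 (S = 1 + (4/7 + (⅐)*5)/2 = 1 + (4/7 + 5/7)/2 = 1 + (½)*(9/7) = 1 + 9/14 = 23/14 ≈ 1.6429)
v(-17, -13)/193 + S/355 = 10/193 + (23/14)/355 = 10*(1/193) + (23/14)*(1/355) = 10/193 + 23/4970 = 54139/959210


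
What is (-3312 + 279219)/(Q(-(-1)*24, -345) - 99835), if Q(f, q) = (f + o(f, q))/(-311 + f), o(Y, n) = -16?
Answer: -79185309/28652653 ≈ -2.7636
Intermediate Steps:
Q(f, q) = (-16 + f)/(-311 + f) (Q(f, q) = (f - 16)/(-311 + f) = (-16 + f)/(-311 + f))
(-3312 + 279219)/(Q(-(-1)*24, -345) - 99835) = (-3312 + 279219)/((-16 - (-1)*24)/(-311 - (-1)*24) - 99835) = 275907/((-16 - 1*(-24))/(-311 - 1*(-24)) - 99835) = 275907/((-16 + 24)/(-311 + 24) - 99835) = 275907/(8/(-287) - 99835) = 275907/(-1/287*8 - 99835) = 275907/(-8/287 - 99835) = 275907/(-28652653/287) = 275907*(-287/28652653) = -79185309/28652653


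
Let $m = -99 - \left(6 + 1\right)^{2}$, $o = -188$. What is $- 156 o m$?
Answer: $-4340544$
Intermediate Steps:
$m = -148$ ($m = -99 - 7^{2} = -99 - 49 = -148$)
$- 156 o m = \left(-156\right) \left(-188\right) \left(-148\right) = 29328 \left(-148\right) = -4340544$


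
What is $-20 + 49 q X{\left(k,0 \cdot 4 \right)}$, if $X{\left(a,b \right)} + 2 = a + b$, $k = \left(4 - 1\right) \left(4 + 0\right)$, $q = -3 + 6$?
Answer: $1450$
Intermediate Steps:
$q = 3$
$k = 12$ ($k = 3 \cdot 4 = 12$)
$X{\left(a,b \right)} = -2 + a + b$ ($X{\left(a,b \right)} = -2 + \left(a + b\right) = -2 + a + b$)
$-20 + 49 q X{\left(k,0 \cdot 4 \right)} = -20 + 49 \cdot 3 \left(-2 + 12 + 0 \cdot 4\right) = -20 + 49 \cdot 3 \left(-2 + 12 + 0\right) = -20 + 49 \cdot 3 \cdot 10 = -20 + 49 \cdot 30 = -20 + 1470 = 1450$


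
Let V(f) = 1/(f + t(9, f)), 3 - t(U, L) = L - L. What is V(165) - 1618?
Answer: -271823/168 ≈ -1618.0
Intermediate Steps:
t(U, L) = 3 (t(U, L) = 3 - (L - L) = 3 - 1*0 = 3 + 0 = 3)
V(f) = 1/(3 + f) (V(f) = 1/(f + 3) = 1/(3 + f))
V(165) - 1618 = 1/(3 + 165) - 1618 = 1/168 - 1618 = -271823/168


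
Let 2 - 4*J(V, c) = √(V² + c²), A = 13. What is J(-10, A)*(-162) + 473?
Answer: 392 + 81*√269/2 ≈ 1056.3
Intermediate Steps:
J(V, c) = ½ - √(V² + c²)/4
J(-10, A)*(-162) + 473 = (½ - √((-10)² + 13²)/4)*(-162) + 473 = (½ - √(100 + 169)/4)*(-162) + 473 = (½ - √269/4)*(-162) + 473 = (-81 + 81*√269/2) + 473 = 392 + 81*√269/2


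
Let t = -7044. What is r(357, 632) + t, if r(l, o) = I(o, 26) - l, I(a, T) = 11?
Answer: -7390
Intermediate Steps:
r(l, o) = 11 - l
r(357, 632) + t = (11 - 1*357) - 7044 = (11 - 357) - 7044 = -346 - 7044 = -7390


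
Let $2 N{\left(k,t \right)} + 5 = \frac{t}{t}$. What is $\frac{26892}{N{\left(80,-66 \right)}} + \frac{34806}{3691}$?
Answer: $- \frac{49594380}{3691} \approx -13437.0$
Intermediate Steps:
$N{\left(k,t \right)} = -2$ ($N{\left(k,t \right)} = - \frac{5}{2} + \frac{t \frac{1}{t}}{2} = - \frac{5}{2} + \frac{1}{2} \cdot 1 = - \frac{5}{2} + \frac{1}{2} = -2$)
$\frac{26892}{N{\left(80,-66 \right)}} + \frac{34806}{3691} = \frac{26892}{-2} + \frac{34806}{3691} = 26892 \left(- \frac{1}{2}\right) + 34806 \cdot \frac{1}{3691} = -13446 + \frac{34806}{3691} = - \frac{49594380}{3691}$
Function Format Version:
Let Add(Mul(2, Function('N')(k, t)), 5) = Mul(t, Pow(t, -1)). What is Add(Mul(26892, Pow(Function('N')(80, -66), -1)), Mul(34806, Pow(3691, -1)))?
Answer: Rational(-49594380, 3691) ≈ -13437.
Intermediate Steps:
Function('N')(k, t) = -2 (Function('N')(k, t) = Add(Rational(-5, 2), Mul(Rational(1, 2), Mul(t, Pow(t, -1)))) = Add(Rational(-5, 2), Mul(Rational(1, 2), 1)) = Add(Rational(-5, 2), Rational(1, 2)) = -2)
Add(Mul(26892, Pow(Function('N')(80, -66), -1)), Mul(34806, Pow(3691, -1))) = Add(Mul(26892, Pow(-2, -1)), Mul(34806, Pow(3691, -1))) = Add(Mul(26892, Rational(-1, 2)), Mul(34806, Rational(1, 3691))) = Add(-13446, Rational(34806, 3691)) = Rational(-49594380, 3691)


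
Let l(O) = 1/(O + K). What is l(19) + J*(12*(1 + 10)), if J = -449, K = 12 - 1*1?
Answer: -1778039/30 ≈ -59268.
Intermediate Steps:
K = 11 (K = 12 - 1 = 11)
l(O) = 1/(11 + O) (l(O) = 1/(O + 11) = 1/(11 + O))
l(19) + J*(12*(1 + 10)) = 1/(11 + 19) - 5388*(1 + 10) = 1/30 - 5388*11 = 1/30 - 449*132 = 1/30 - 59268 = -1778039/30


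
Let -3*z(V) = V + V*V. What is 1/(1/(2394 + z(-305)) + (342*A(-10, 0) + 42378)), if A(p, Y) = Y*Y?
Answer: 85538/3624929361 ≈ 2.3597e-5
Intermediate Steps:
A(p, Y) = Y²
z(V) = -V/3 - V²/3 (z(V) = -(V + V*V)/3 = -(V + V²)/3 = -V/3 - V²/3)
1/(1/(2394 + z(-305)) + (342*A(-10, 0) + 42378)) = 1/(1/(2394 - ⅓*(-305)*(1 - 305)) + (342*0² + 42378)) = 1/(1/(2394 - ⅓*(-305)*(-304)) + (342*0 + 42378)) = 1/(1/(2394 - 92720/3) + (0 + 42378)) = 1/(1/(-85538/3) + 42378) = 1/(-3/85538 + 42378) = 1/(3624929361/85538) = 85538/3624929361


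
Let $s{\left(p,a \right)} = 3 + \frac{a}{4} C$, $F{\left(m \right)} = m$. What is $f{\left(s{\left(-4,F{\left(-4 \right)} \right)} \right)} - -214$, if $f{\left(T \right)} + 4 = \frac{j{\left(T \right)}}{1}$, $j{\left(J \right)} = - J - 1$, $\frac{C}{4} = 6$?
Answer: $230$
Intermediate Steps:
$C = 24$ ($C = 4 \cdot 6 = 24$)
$j{\left(J \right)} = -1 - J$
$s{\left(p,a \right)} = 3 + 6 a$ ($s{\left(p,a \right)} = 3 + \frac{a}{4} \cdot 24 = 3 + 6 a$)
$f{\left(T \right)} = -5 - T$ ($f{\left(T \right)} = -4 + \frac{-1 - T}{1} = -4 + \left(-1 - T\right) 1 = -4 - \left(1 + T\right) = -5 - T$)
$f{\left(s{\left(-4,F{\left(-4 \right)} \right)} \right)} - -214 = \left(-5 - \left(3 + 6 \left(-4\right)\right)\right) - -214 = \left(-5 - \left(3 - 24\right)\right) + 214 = \left(-5 - -21\right) + 214 = \left(-5 + 21\right) + 214 = 16 + 214 = 230$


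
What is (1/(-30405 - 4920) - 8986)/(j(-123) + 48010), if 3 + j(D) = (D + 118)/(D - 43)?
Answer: -52693454866/281510824275 ≈ -0.18718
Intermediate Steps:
j(D) = -3 + (118 + D)/(-43 + D) (j(D) = -3 + (D + 118)/(D - 43) = -3 + (118 + D)/(-43 + D))
(1/(-30405 - 4920) - 8986)/(j(-123) + 48010) = (1/(-30405 - 4920) - 8986)/((247 - 2*(-123))/(-43 - 123) + 48010) = (1/(-35325) - 8986)/((247 + 246)/(-166) + 48010) = (-1/35325 - 8986)/(-1/166*493 + 48010) = -317430451/(35325*(-493/166 + 48010)) = -317430451/(35325*7969167/166) = -317430451/35325*166/7969167 = -52693454866/281510824275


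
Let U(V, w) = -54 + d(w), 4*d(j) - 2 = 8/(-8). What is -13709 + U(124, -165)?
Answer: -55051/4 ≈ -13763.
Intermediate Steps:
d(j) = ¼ (d(j) = ½ + (8/(-8))/4 = ½ + (8*(-⅛))/4 = ½ + (¼)*(-1) = ½ - ¼ = ¼)
U(V, w) = -215/4 (U(V, w) = -54 + ¼ = -215/4)
-13709 + U(124, -165) = -13709 - 215/4 = -55051/4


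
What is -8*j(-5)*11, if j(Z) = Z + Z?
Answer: 880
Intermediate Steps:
j(Z) = 2*Z
-8*j(-5)*11 = -16*(-5)*11 = -8*(-10)*11 = 80*11 = 880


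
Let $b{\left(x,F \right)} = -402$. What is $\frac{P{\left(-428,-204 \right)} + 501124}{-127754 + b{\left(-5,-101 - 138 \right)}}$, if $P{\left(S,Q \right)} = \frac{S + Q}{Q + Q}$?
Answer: $- \frac{25557403}{6535956} \approx -3.9103$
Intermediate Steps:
$P{\left(S,Q \right)} = \frac{Q + S}{2 Q}$
$\frac{P{\left(-428,-204 \right)} + 501124}{-127754 + b{\left(-5,-101 - 138 \right)}} = \frac{\frac{-204 - 428}{2 \left(-204\right)} + 501124}{-127754 - 402} = \frac{\frac{1}{2} \left(- \frac{1}{204}\right) \left(-632\right) + 501124}{-128156} = \left(\frac{79}{51} + 501124\right) \left(- \frac{1}{128156}\right) = \frac{25557403}{51} \left(- \frac{1}{128156}\right) = - \frac{25557403}{6535956}$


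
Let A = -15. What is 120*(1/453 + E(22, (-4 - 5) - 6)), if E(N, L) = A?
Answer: -271760/151 ≈ -1799.7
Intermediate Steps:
E(N, L) = -15
120*(1/453 + E(22, (-4 - 5) - 6)) = 120*(1/453 - 15) = 120*(-6794/453) = -271760/151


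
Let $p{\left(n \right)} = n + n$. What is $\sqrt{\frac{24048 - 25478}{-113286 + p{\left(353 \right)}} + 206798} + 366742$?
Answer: $366742 + \frac{\sqrt{155089410414}}{866} \approx 3.672 \cdot 10^{5}$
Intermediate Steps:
$p{\left(n \right)} = 2 n$
$\sqrt{\frac{24048 - 25478}{-113286 + p{\left(353 \right)}} + 206798} + 366742 = \sqrt{\frac{24048 - 25478}{-113286 + 2 \cdot 353} + 206798} + 366742 = \sqrt{- \frac{1430}{-113286 + 706} + 206798} + 366742 = \sqrt{- \frac{1430}{-112580} + 206798} + 366742 = \sqrt{\left(-1430\right) \left(- \frac{1}{112580}\right) + 206798} + 366742 = \sqrt{\frac{11}{866} + 206798} + 366742 = \sqrt{\frac{179087079}{866}} + 366742 = \frac{\sqrt{155089410414}}{866} + 366742 = 366742 + \frac{\sqrt{155089410414}}{866}$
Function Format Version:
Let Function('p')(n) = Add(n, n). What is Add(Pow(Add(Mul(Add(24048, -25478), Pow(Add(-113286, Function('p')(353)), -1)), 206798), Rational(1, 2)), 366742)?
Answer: Add(366742, Mul(Rational(1, 866), Pow(155089410414, Rational(1, 2)))) ≈ 3.6720e+5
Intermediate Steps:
Function('p')(n) = Mul(2, n)
Add(Pow(Add(Mul(Add(24048, -25478), Pow(Add(-113286, Function('p')(353)), -1)), 206798), Rational(1, 2)), 366742) = Add(Pow(Add(Mul(Add(24048, -25478), Pow(Add(-113286, Mul(2, 353)), -1)), 206798), Rational(1, 2)), 366742) = Add(Pow(Add(Mul(-1430, Pow(Add(-113286, 706), -1)), 206798), Rational(1, 2)), 366742) = Add(Pow(Add(Mul(-1430, Pow(-112580, -1)), 206798), Rational(1, 2)), 366742) = Add(Pow(Add(Mul(-1430, Rational(-1, 112580)), 206798), Rational(1, 2)), 366742) = Add(Pow(Add(Rational(11, 866), 206798), Rational(1, 2)), 366742) = Add(Pow(Rational(179087079, 866), Rational(1, 2)), 366742) = Add(Mul(Rational(1, 866), Pow(155089410414, Rational(1, 2))), 366742) = Add(366742, Mul(Rational(1, 866), Pow(155089410414, Rational(1, 2))))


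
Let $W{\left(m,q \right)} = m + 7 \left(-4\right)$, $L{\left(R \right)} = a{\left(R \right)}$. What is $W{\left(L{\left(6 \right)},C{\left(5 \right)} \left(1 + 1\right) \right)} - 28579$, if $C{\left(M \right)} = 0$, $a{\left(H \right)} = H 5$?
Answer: $-28577$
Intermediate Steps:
$a{\left(H \right)} = 5 H$
$L{\left(R \right)} = 5 R$
$W{\left(m,q \right)} = -28 + m$ ($W{\left(m,q \right)} = m - 28 = -28 + m$)
$W{\left(L{\left(6 \right)},C{\left(5 \right)} \left(1 + 1\right) \right)} - 28579 = \left(-28 + 5 \cdot 6\right) - 28579 = \left(-28 + 30\right) - 28579 = 2 - 28579 = -28577$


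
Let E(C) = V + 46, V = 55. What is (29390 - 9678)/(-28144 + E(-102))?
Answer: -19712/28043 ≈ -0.70292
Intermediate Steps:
E(C) = 101 (E(C) = 55 + 46 = 101)
(29390 - 9678)/(-28144 + E(-102)) = (29390 - 9678)/(-28144 + 101) = 19712/(-28043) = 19712*(-1/28043) = -19712/28043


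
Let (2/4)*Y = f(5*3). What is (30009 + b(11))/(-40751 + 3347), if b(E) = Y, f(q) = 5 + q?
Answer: -30049/37404 ≈ -0.80336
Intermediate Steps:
Y = 40 (Y = 2*(5 + 5*3) = 2*(5 + 15) = 2*20 = 40)
b(E) = 40
(30009 + b(11))/(-40751 + 3347) = (30009 + 40)/(-40751 + 3347) = 30049/(-37404) = 30049*(-1/37404) = -30049/37404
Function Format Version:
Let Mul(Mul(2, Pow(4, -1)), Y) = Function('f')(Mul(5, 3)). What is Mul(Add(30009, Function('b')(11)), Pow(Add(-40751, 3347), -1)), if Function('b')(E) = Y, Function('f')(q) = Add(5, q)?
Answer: Rational(-30049, 37404) ≈ -0.80336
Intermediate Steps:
Y = 40 (Y = Mul(2, Add(5, Mul(5, 3))) = Mul(2, Add(5, 15)) = Mul(2, 20) = 40)
Function('b')(E) = 40
Mul(Add(30009, Function('b')(11)), Pow(Add(-40751, 3347), -1)) = Mul(Add(30009, 40), Pow(Add(-40751, 3347), -1)) = Mul(30049, Pow(-37404, -1)) = Mul(30049, Rational(-1, 37404)) = Rational(-30049, 37404)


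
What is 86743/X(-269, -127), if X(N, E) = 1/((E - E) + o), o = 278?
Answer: 24114554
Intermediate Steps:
X(N, E) = 1/278 (X(N, E) = 1/((E - E) + 278) = 1/(0 + 278) = 1/278)
86743/X(-269, -127) = 86743/(1/278) = 86743*278 = 24114554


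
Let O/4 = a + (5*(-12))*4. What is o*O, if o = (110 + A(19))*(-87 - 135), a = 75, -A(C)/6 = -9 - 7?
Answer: 30183120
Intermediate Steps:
A(C) = 96 (A(C) = -6*(-9 - 7) = -6*(-16) = 96)
o = -45732 (o = (110 + 96)*(-87 - 135) = 206*(-222) = -45732)
O = -660 (O = 4*(75 + (5*(-12))*4) = 4*(75 - 60*4) = 4*(75 - 240) = 4*(-165) = -660)
o*O = -45732*(-660) = 30183120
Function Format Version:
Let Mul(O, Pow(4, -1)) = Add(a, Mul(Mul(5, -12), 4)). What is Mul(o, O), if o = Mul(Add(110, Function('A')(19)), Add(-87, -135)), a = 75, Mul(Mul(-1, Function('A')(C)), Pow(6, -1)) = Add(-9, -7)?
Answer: 30183120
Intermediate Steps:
Function('A')(C) = 96 (Function('A')(C) = Mul(-6, Add(-9, -7)) = Mul(-6, -16) = 96)
o = -45732 (o = Mul(Add(110, 96), Add(-87, -135)) = Mul(206, -222) = -45732)
O = -660 (O = Mul(4, Add(75, Mul(Mul(5, -12), 4))) = Mul(4, Add(75, Mul(-60, 4))) = Mul(4, Add(75, -240)) = Mul(4, -165) = -660)
Mul(o, O) = Mul(-45732, -660) = 30183120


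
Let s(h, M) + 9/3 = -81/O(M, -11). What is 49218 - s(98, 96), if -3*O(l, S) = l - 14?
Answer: 4035879/82 ≈ 49218.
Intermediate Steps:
O(l, S) = 14/3 - l/3 (O(l, S) = -(l - 14)/3 = -(-14 + l)/3 = 14/3 - l/3)
s(h, M) = -3 - 81/(14/3 - M/3)
49218 - s(98, 96) = 49218 - 3*(95 - 1*96)/(-14 + 96) = 49218 - 3*(95 - 96)/82 = 49218 - 3*(-1)/82 = 49218 - 1*(-3/82) = 49218 + 3/82 = 4035879/82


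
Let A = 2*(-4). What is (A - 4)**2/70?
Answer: 72/35 ≈ 2.0571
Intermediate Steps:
A = -8
(A - 4)**2/70 = (-8 - 4)**2/70 = (-12)**2*(1/70) = 144*(1/70) = 72/35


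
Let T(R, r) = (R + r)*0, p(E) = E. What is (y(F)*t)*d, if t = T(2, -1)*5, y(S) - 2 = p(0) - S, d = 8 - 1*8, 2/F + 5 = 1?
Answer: 0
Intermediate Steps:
F = -1/2 (F = 2/(-5 + 1) = 2/(-4) = 2*(-1/4) = -1/2 ≈ -0.50000)
d = 0 (d = 8 - 8 = 0)
T(R, r) = 0
y(S) = 2 - S (y(S) = 2 + (0 - S) = 2 - S)
t = 0 (t = 0*5 = 0)
(y(F)*t)*d = ((2 - 1*(-1/2))*0)*0 = ((2 + 1/2)*0)*0 = ((5/2)*0)*0 = 0*0 = 0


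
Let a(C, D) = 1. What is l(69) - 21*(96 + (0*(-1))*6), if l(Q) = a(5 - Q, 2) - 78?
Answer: -2093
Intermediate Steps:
l(Q) = -77 (l(Q) = 1 - 78 = -77)
l(69) - 21*(96 + (0*(-1))*6) = -77 - 21*(96 + (0*(-1))*6) = -77 - 21*(96 + 0*6) = -77 - 21*(96 + 0) = -77 - 21*96 = -77 - 1*2016 = -77 - 2016 = -2093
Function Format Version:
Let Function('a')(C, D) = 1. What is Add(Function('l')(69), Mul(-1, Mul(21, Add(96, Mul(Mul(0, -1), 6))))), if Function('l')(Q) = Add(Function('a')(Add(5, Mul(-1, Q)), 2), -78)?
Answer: -2093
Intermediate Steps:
Function('l')(Q) = -77 (Function('l')(Q) = Add(1, -78) = -77)
Add(Function('l')(69), Mul(-1, Mul(21, Add(96, Mul(Mul(0, -1), 6))))) = Add(-77, Mul(-1, Mul(21, Add(96, Mul(Mul(0, -1), 6))))) = Add(-77, Mul(-1, Mul(21, Add(96, Mul(0, 6))))) = Add(-77, Mul(-1, Mul(21, Add(96, 0)))) = Add(-77, Mul(-1, Mul(21, 96))) = Add(-77, Mul(-1, 2016)) = Add(-77, -2016) = -2093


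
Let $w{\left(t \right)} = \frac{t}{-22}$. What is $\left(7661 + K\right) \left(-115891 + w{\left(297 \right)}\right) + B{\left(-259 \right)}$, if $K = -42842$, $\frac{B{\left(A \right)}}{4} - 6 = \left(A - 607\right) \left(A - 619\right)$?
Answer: $\frac{8161355261}{2} \approx 4.0807 \cdot 10^{9}$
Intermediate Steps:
$B{\left(A \right)} = 24 + 4 \left(-619 + A\right) \left(-607 + A\right)$ ($B{\left(A \right)} = 24 + 4 \left(A - 607\right) \left(A - 619\right) = 24 + 4 \left(-607 + A\right) \left(-619 + A\right) = 24 + 4 \left(-619 + A\right) \left(-607 + A\right)$)
$w{\left(t \right)} = - \frac{t}{22}$ ($w{\left(t \right)} = t \left(- \frac{1}{22}\right) = - \frac{t}{22}$)
$\left(7661 + K\right) \left(-115891 + w{\left(297 \right)}\right) + B{\left(-259 \right)} = \left(7661 - 42842\right) \left(-115891 - \frac{27}{2}\right) + \left(1502956 - -1270136 + 4 \left(-259\right)^{2}\right) = - 35181 \left(-115891 - \frac{27}{2}\right) + \left(1502956 + 1270136 + 4 \cdot 67081\right) = \left(-35181\right) \left(- \frac{231809}{2}\right) + \left(1502956 + 1270136 + 268324\right) = \frac{8155272429}{2} + 3041416 = \frac{8161355261}{2}$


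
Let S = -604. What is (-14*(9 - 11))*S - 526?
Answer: -17438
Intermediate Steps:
(-14*(9 - 11))*S - 526 = -14*(9 - 11)*(-604) - 526 = -14*(-2)*(-604) - 526 = 28*(-604) - 526 = -16912 - 526 = -17438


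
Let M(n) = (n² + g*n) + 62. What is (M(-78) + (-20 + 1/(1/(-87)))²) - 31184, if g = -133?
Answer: -3215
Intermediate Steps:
M(n) = 62 + n² - 133*n (M(n) = (n² - 133*n) + 62 = 62 + n² - 133*n)
(M(-78) + (-20 + 1/(1/(-87)))²) - 31184 = ((62 + (-78)² - 133*(-78)) + (-20 + 1/(1/(-87)))²) - 31184 = ((62 + 6084 + 10374) + (-20 + 1/(-1/87))²) - 31184 = (16520 + (-20 - 87)²) - 31184 = (16520 + (-107)²) - 31184 = (16520 + 11449) - 31184 = 27969 - 31184 = -3215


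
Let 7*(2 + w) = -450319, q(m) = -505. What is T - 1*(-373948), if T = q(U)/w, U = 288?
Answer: 168401128219/450333 ≈ 3.7395e+5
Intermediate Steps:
w = -450333/7 (w = -2 + (⅐)*(-450319) = -2 - 450319/7 = -450333/7 ≈ -64333.)
T = 3535/450333 (T = -505/(-450333/7) = -505*(-7/450333) = 3535/450333 ≈ 0.0078498)
T - 1*(-373948) = 3535/450333 - 1*(-373948) = 3535/450333 + 373948 = 168401128219/450333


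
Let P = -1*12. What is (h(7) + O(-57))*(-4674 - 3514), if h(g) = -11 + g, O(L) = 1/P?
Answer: 100303/3 ≈ 33434.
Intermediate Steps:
P = -12
O(L) = -1/12 (O(L) = 1/(-12) = -1/12)
(h(7) + O(-57))*(-4674 - 3514) = ((-11 + 7) - 1/12)*(-4674 - 3514) = (-4 - 1/12)*(-8188) = -49/12*(-8188) = 100303/3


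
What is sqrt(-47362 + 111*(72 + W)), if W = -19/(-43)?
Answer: I*sqrt(72704443)/43 ≈ 198.3*I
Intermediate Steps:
W = 19/43 (W = -19*(-1/43) = 19/43 ≈ 0.44186)
sqrt(-47362 + 111*(72 + W)) = sqrt(-47362 + 111*(72 + 19/43)) = sqrt(-47362 + 111*(3115/43)) = sqrt(-47362 + 345765/43) = sqrt(-1690801/43) = I*sqrt(72704443)/43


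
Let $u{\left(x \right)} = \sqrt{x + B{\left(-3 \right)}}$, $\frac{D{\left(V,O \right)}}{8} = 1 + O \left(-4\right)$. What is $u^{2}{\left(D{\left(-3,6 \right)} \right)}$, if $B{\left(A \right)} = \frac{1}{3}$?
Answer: $- \frac{551}{3} \approx -183.67$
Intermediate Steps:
$D{\left(V,O \right)} = 8 - 32 O$ ($D{\left(V,O \right)} = 8 \left(1 + O \left(-4\right)\right) = 8 \left(1 - 4 O\right) = 8 - 32 O$)
$B{\left(A \right)} = \frac{1}{3}$
$u{\left(x \right)} = \sqrt{\frac{1}{3} + x}$ ($u{\left(x \right)} = \sqrt{x + \frac{1}{3}} = \sqrt{\frac{1}{3} + x}$)
$u^{2}{\left(D{\left(-3,6 \right)} \right)} = \left(\frac{\sqrt{3 + 9 \left(8 - 192\right)}}{3}\right)^{2} = \left(\frac{\sqrt{3 + 9 \left(-184\right)}}{3}\right)^{2} = \left(\frac{\sqrt{3 - 1656}}{3}\right)^{2} = \left(\frac{\sqrt{-1653}}{3}\right)^{2} = \left(\frac{i \sqrt{1653}}{3}\right)^{2} = - \frac{551}{3}$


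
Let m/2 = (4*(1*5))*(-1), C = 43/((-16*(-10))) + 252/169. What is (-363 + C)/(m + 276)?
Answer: -9767933/6381440 ≈ -1.5307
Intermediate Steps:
C = 47587/27040 (C = 43/160 + 252*(1/169) = 43*(1/160) + 252/169 = 43/160 + 252/169 = 47587/27040 ≈ 1.7599)
m = -40 (m = 2*((4*(1*5))*(-1)) = 2*((4*5)*(-1)) = 2*(20*(-1)) = 2*(-20) = -40)
(-363 + C)/(m + 276) = (-363 + 47587/27040)/(-40 + 276) = -9767933/27040/236 = -9767933/27040*1/236 = -9767933/6381440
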